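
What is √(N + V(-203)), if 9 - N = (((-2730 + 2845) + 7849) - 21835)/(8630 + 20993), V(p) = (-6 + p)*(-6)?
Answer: 22*√18931790/2693 ≈ 35.545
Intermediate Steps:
V(p) = 36 - 6*p
N = 25498/2693 (N = 9 - (((-2730 + 2845) + 7849) - 21835)/(8630 + 20993) = 9 - ((115 + 7849) - 21835)/29623 = 9 - (7964 - 21835)/29623 = 9 - (-13871)/29623 = 9 - 1*(-1261/2693) = 9 + 1261/2693 = 25498/2693 ≈ 9.4682)
√(N + V(-203)) = √(25498/2693 + (36 - 6*(-203))) = √(25498/2693 + (36 + 1218)) = √(25498/2693 + 1254) = √(3402520/2693) = 22*√18931790/2693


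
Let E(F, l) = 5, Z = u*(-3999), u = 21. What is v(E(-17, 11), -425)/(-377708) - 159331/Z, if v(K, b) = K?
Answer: 60180173453/31719540132 ≈ 1.8973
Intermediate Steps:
Z = -83979 (Z = 21*(-3999) = -83979)
v(E(-17, 11), -425)/(-377708) - 159331/Z = 5/(-377708) - 159331/(-83979) = 5*(-1/377708) - 159331*(-1/83979) = -5/377708 + 159331/83979 = 60180173453/31719540132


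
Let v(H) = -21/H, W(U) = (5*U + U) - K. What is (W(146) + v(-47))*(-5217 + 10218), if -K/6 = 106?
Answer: 355496085/47 ≈ 7.5637e+6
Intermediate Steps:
K = -636 (K = -6*106 = -636)
W(U) = 636 + 6*U (W(U) = (5*U + U) - 1*(-636) = 6*U + 636 = 636 + 6*U)
(W(146) + v(-47))*(-5217 + 10218) = ((636 + 6*146) - 21/(-47))*(-5217 + 10218) = ((636 + 876) - 21*(-1/47))*5001 = (1512 + 21/47)*5001 = (71085/47)*5001 = 355496085/47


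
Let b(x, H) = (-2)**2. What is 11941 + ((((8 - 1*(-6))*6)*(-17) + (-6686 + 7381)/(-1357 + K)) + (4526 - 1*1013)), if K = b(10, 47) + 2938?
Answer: 4446381/317 ≈ 14026.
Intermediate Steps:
b(x, H) = 4
K = 2942 (K = 4 + 2938 = 2942)
11941 + ((((8 - 1*(-6))*6)*(-17) + (-6686 + 7381)/(-1357 + K)) + (4526 - 1*1013)) = 11941 + ((((8 - 1*(-6))*6)*(-17) + (-6686 + 7381)/(-1357 + 2942)) + (4526 - 1*1013)) = 11941 + ((((8 + 6)*6)*(-17) + 695/1585) + (4526 - 1013)) = 11941 + (((14*6)*(-17) + 695*(1/1585)) + 3513) = 11941 + ((84*(-17) + 139/317) + 3513) = 11941 + ((-1428 + 139/317) + 3513) = 11941 + (-452537/317 + 3513) = 11941 + 661084/317 = 4446381/317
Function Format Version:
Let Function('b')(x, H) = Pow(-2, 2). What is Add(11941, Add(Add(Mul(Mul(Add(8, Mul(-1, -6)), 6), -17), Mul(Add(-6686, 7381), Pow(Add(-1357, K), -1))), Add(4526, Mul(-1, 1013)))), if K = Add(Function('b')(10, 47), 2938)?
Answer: Rational(4446381, 317) ≈ 14026.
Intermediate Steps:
Function('b')(x, H) = 4
K = 2942 (K = Add(4, 2938) = 2942)
Add(11941, Add(Add(Mul(Mul(Add(8, Mul(-1, -6)), 6), -17), Mul(Add(-6686, 7381), Pow(Add(-1357, K), -1))), Add(4526, Mul(-1, 1013)))) = Add(11941, Add(Add(Mul(Mul(Add(8, Mul(-1, -6)), 6), -17), Mul(Add(-6686, 7381), Pow(Add(-1357, 2942), -1))), Add(4526, Mul(-1, 1013)))) = Add(11941, Add(Add(Mul(Mul(Add(8, 6), 6), -17), Mul(695, Pow(1585, -1))), Add(4526, -1013))) = Add(11941, Add(Add(Mul(Mul(14, 6), -17), Mul(695, Rational(1, 1585))), 3513)) = Add(11941, Add(Add(Mul(84, -17), Rational(139, 317)), 3513)) = Add(11941, Add(Add(-1428, Rational(139, 317)), 3513)) = Add(11941, Add(Rational(-452537, 317), 3513)) = Add(11941, Rational(661084, 317)) = Rational(4446381, 317)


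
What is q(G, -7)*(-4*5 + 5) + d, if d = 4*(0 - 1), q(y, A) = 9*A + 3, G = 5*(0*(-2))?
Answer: 896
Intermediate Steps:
G = 0 (G = 5*0 = 0)
q(y, A) = 3 + 9*A
d = -4 (d = 4*(-1) = -4)
q(G, -7)*(-4*5 + 5) + d = (3 + 9*(-7))*(-4*5 + 5) - 4 = (3 - 63)*(-20 + 5) - 4 = -60*(-15) - 4 = 900 - 4 = 896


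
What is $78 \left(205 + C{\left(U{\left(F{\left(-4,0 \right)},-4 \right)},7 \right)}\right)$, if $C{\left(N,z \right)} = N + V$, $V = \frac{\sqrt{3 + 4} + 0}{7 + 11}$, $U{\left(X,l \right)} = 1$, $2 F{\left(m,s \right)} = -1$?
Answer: $16068 + \frac{13 \sqrt{7}}{3} \approx 16079.0$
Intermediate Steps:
$F{\left(m,s \right)} = - \frac{1}{2}$ ($F{\left(m,s \right)} = \frac{1}{2} \left(-1\right) = - \frac{1}{2}$)
$V = \frac{\sqrt{7}}{18}$ ($V = \frac{\sqrt{7} + 0}{18} = \sqrt{7} \cdot \frac{1}{18} = \frac{\sqrt{7}}{18} \approx 0.14699$)
$C{\left(N,z \right)} = N + \frac{\sqrt{7}}{18}$
$78 \left(205 + C{\left(U{\left(F{\left(-4,0 \right)},-4 \right)},7 \right)}\right) = 78 \left(205 + \left(1 + \frac{\sqrt{7}}{18}\right)\right) = 78 \left(206 + \frac{\sqrt{7}}{18}\right) = 16068 + \frac{13 \sqrt{7}}{3}$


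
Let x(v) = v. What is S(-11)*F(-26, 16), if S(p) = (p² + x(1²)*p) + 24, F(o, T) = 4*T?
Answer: 8576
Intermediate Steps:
S(p) = 24 + p + p² (S(p) = (p² + 1²*p) + 24 = (p² + 1*p) + 24 = (p² + p) + 24 = (p + p²) + 24 = 24 + p + p²)
S(-11)*F(-26, 16) = (24 - 11 + (-11)²)*(4*16) = (24 - 11 + 121)*64 = 134*64 = 8576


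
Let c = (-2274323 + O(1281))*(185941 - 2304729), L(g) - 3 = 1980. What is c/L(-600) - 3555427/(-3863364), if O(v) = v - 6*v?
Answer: 2074359947176141493/851227868 ≈ 2.4369e+9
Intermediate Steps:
O(v) = -5*v
L(g) = 1983 (L(g) = 3 + 1980 = 1983)
c = 4832379117664 (c = (-2274323 - 5*1281)*(185941 - 2304729) = (-2274323 - 6405)*(-2118788) = -2280728*(-2118788) = 4832379117664)
c/L(-600) - 3555427/(-3863364) = 4832379117664/1983 - 3555427/(-3863364) = 4832379117664*(1/1983) - 3555427*(-1/3863364) = 4832379117664/1983 + 3555427/3863364 = 2074359947176141493/851227868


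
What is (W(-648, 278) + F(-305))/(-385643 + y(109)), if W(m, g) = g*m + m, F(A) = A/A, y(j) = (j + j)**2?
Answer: 180791/338119 ≈ 0.53470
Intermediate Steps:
y(j) = 4*j**2 (y(j) = (2*j)**2 = 4*j**2)
F(A) = 1
W(m, g) = m + g*m
(W(-648, 278) + F(-305))/(-385643 + y(109)) = (-648*(1 + 278) + 1)/(-385643 + 4*109**2) = (-648*279 + 1)/(-385643 + 4*11881) = (-180792 + 1)/(-385643 + 47524) = -180791/(-338119) = -180791*(-1/338119) = 180791/338119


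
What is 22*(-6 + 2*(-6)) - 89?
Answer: -485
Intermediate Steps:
22*(-6 + 2*(-6)) - 89 = 22*(-6 - 12) - 89 = 22*(-18) - 89 = -396 - 89 = -485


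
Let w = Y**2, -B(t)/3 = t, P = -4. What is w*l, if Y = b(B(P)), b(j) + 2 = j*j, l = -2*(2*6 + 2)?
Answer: -564592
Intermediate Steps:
l = -28 (l = -2*(12 + 2) = -2*14 = -28)
B(t) = -3*t
b(j) = -2 + j**2 (b(j) = -2 + j*j = -2 + j**2)
Y = 142 (Y = -2 + (-3*(-4))**2 = -2 + 12**2 = -2 + 144 = 142)
w = 20164 (w = 142**2 = 20164)
w*l = 20164*(-28) = -564592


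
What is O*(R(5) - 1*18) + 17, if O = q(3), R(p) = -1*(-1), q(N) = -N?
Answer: 68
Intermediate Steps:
R(p) = 1
O = -3 (O = -1*3 = -3)
O*(R(5) - 1*18) + 17 = -3*(1 - 1*18) + 17 = -3*(1 - 18) + 17 = -3*(-17) + 17 = 51 + 17 = 68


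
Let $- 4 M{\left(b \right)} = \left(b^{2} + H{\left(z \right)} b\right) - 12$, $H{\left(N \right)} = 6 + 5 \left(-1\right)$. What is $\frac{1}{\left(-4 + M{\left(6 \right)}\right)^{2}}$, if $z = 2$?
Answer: $\frac{4}{529} \approx 0.0075614$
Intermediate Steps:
$H{\left(N \right)} = 1$ ($H{\left(N \right)} = 6 - 5 = 1$)
$M{\left(b \right)} = 3 - \frac{b}{4} - \frac{b^{2}}{4}$ ($M{\left(b \right)} = - \frac{\left(b^{2} + 1 b\right) - 12}{4} = - \frac{\left(b^{2} + b\right) - 12}{4} = - \frac{\left(b + b^{2}\right) - 12}{4} = - \frac{-12 + b + b^{2}}{4} = 3 - \frac{b}{4} - \frac{b^{2}}{4}$)
$\frac{1}{\left(-4 + M{\left(6 \right)}\right)^{2}} = \frac{1}{\left(-4 - \left(- \frac{3}{2} + 9\right)\right)^{2}} = \frac{1}{\left(-4 - \frac{15}{2}\right)^{2}} = \frac{1}{\left(- \frac{23}{2}\right)^{2}} = \frac{1}{\frac{529}{4}} = \frac{4}{529}$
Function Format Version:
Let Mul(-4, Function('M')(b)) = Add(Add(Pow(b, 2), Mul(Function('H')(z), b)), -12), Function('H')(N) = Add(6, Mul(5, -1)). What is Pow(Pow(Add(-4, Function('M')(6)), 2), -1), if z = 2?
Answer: Rational(4, 529) ≈ 0.0075614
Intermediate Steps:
Function('H')(N) = 1 (Function('H')(N) = Add(6, -5) = 1)
Function('M')(b) = Add(3, Mul(Rational(-1, 4), b), Mul(Rational(-1, 4), Pow(b, 2))) (Function('M')(b) = Mul(Rational(-1, 4), Add(Add(Pow(b, 2), Mul(1, b)), -12)) = Mul(Rational(-1, 4), Add(Add(Pow(b, 2), b), -12)) = Mul(Rational(-1, 4), Add(Add(b, Pow(b, 2)), -12)) = Mul(Rational(-1, 4), Add(-12, b, Pow(b, 2))) = Add(3, Mul(Rational(-1, 4), b), Mul(Rational(-1, 4), Pow(b, 2))))
Pow(Pow(Add(-4, Function('M')(6)), 2), -1) = Pow(Pow(Add(-4, Add(3, Mul(Rational(-1, 4), 6), Mul(Rational(-1, 4), Pow(6, 2)))), 2), -1) = Pow(Pow(Add(-4, Add(3, Rational(-3, 2), Mul(Rational(-1, 4), 36))), 2), -1) = Pow(Pow(Add(-4, Add(3, Rational(-3, 2), -9)), 2), -1) = Pow(Pow(Add(-4, Rational(-15, 2)), 2), -1) = Pow(Pow(Rational(-23, 2), 2), -1) = Pow(Rational(529, 4), -1) = Rational(4, 529)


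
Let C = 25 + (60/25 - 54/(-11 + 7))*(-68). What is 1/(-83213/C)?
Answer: 5281/416065 ≈ 0.012693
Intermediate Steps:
C = -5281/5 (C = 25 + (60*(1/25) - 54/(-4))*(-68) = 25 + (12/5 - 54*(-¼))*(-68) = 25 + (12/5 + 27/2)*(-68) = 25 + (159/10)*(-68) = 25 - 5406/5 = -5281/5 ≈ -1056.2)
1/(-83213/C) = 1/(-83213/(-5281/5)) = 1/(-83213*(-5/5281)) = 1/(416065/5281) = 5281/416065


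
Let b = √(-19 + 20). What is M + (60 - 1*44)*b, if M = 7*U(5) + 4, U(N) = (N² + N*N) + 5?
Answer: 405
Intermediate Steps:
U(N) = 5 + 2*N² (U(N) = (N² + N²) + 5 = 2*N² + 5 = 5 + 2*N²)
b = 1 (b = √1 = 1)
M = 389 (M = 7*(5 + 2*5²) + 4 = 7*(5 + 2*25) + 4 = 7*(5 + 50) + 4 = 7*55 + 4 = 385 + 4 = 389)
M + (60 - 1*44)*b = 389 + (60 - 1*44)*1 = 389 + (60 - 44)*1 = 389 + 16*1 = 389 + 16 = 405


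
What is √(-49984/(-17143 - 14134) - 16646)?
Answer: I*√16282398285366/31277 ≈ 129.01*I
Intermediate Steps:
√(-49984/(-17143 - 14134) - 16646) = √(-49984/(-31277) - 16646) = √(-49984*(-1/31277) - 16646) = √(49984/31277 - 16646) = √(-520586958/31277) = I*√16282398285366/31277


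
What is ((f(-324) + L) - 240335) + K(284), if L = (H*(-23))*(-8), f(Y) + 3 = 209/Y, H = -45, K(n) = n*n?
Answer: -54419897/324 ≈ -1.6796e+5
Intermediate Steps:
K(n) = n**2
f(Y) = -3 + 209/Y
L = -8280 (L = -45*(-23)*(-8) = 1035*(-8) = -8280)
((f(-324) + L) - 240335) + K(284) = (((-3 + 209/(-324)) - 8280) - 240335) + 284**2 = (((-3 + 209*(-1/324)) - 8280) - 240335) + 80656 = (((-3 - 209/324) - 8280) - 240335) + 80656 = ((-1181/324 - 8280) - 240335) + 80656 = (-2683901/324 - 240335) + 80656 = -80552441/324 + 80656 = -54419897/324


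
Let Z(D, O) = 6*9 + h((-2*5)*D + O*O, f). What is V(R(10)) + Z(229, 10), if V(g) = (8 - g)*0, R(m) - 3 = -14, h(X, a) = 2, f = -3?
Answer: 56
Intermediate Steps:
R(m) = -11 (R(m) = 3 - 14 = -11)
Z(D, O) = 56 (Z(D, O) = 6*9 + 2 = 54 + 2 = 56)
V(g) = 0
V(R(10)) + Z(229, 10) = 0 + 56 = 56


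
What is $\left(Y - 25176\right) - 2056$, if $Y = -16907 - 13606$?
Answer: $-57745$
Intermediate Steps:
$Y = -30513$ ($Y = -16907 - 13606 = -30513$)
$\left(Y - 25176\right) - 2056 = \left(-30513 - 25176\right) - 2056 = -55689 - 2056 = -57745$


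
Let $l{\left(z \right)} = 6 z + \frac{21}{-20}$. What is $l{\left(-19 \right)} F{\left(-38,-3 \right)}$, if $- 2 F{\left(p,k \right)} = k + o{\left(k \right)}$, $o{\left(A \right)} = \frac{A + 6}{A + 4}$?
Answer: $0$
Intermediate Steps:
$o{\left(A \right)} = \frac{6 + A}{4 + A}$
$F{\left(p,k \right)} = - \frac{k}{2} - \frac{6 + k}{2 \left(4 + k\right)}$ ($F{\left(p,k \right)} = - \frac{k + \frac{6 + k}{4 + k}}{2} = - \frac{k}{2} - \frac{6 + k}{2 \left(4 + k\right)}$)
$l{\left(z \right)} = - \frac{21}{20} + 6 z$ ($l{\left(z \right)} = 6 z + 21 \left(- \frac{1}{20}\right) = 6 z - \frac{21}{20} = - \frac{21}{20} + 6 z$)
$l{\left(-19 \right)} F{\left(-38,-3 \right)} = \left(- \frac{21}{20} + 6 \left(-19\right)\right) \frac{-6 - -3 - - 3 \left(4 - 3\right)}{2 \left(4 - 3\right)} = \left(- \frac{21}{20} - 114\right) \frac{-6 + 3 - \left(-3\right) 1}{2 \cdot 1} = - \frac{2301 \cdot \frac{1}{2} \cdot 1 \left(-6 + 3 + 3\right)}{20} = - \frac{2301 \cdot \frac{1}{2} \cdot 1 \cdot 0}{20} = \left(- \frac{2301}{20}\right) 0 = 0$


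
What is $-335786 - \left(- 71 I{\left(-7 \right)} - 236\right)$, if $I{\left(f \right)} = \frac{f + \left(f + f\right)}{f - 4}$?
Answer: $- \frac{3689559}{11} \approx -3.3541 \cdot 10^{5}$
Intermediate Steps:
$I{\left(f \right)} = \frac{3 f}{-4 + f}$ ($I{\left(f \right)} = \frac{f + 2 f}{-4 + f} = \frac{3 f}{-4 + f}$)
$-335786 - \left(- 71 I{\left(-7 \right)} - 236\right) = -335786 - \left(- 71 \cdot 3 \left(-7\right) \frac{1}{-4 - 7} - 236\right) = -335786 - \left(- 71 \cdot 3 \left(-7\right) \frac{1}{-11} - 236\right) = -335786 - \left(- 71 \cdot 3 \left(-7\right) \left(- \frac{1}{11}\right) - 236\right) = -335786 - \left(\left(-71\right) \frac{21}{11} - 236\right) = -335786 - \left(- \frac{1491}{11} - 236\right) = -335786 - - \frac{4087}{11} = -335786 + \frac{4087}{11} = - \frac{3689559}{11}$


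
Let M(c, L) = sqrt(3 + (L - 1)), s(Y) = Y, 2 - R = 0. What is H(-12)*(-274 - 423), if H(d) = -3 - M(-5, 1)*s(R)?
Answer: 2091 + 1394*sqrt(3) ≈ 4505.5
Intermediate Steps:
R = 2 (R = 2 - 1*0 = 2 + 0 = 2)
M(c, L) = sqrt(2 + L) (M(c, L) = sqrt(3 + (-1 + L)) = sqrt(2 + L))
H(d) = -3 - 2*sqrt(3) (H(d) = -3 - sqrt(2 + 1)*2 = -3 - sqrt(3)*2 = -3 - 2*sqrt(3))
H(-12)*(-274 - 423) = (-3 - 2*sqrt(3))*(-274 - 423) = (-3 - 2*sqrt(3))*(-697) = 2091 + 1394*sqrt(3)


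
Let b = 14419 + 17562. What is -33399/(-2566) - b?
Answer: -82029847/2566 ≈ -31968.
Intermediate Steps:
b = 31981
-33399/(-2566) - b = -33399/(-2566) - 1*31981 = -33399*(-1/2566) - 31981 = 33399/2566 - 31981 = -82029847/2566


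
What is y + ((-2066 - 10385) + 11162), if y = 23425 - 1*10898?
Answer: 11238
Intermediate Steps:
y = 12527 (y = 23425 - 10898 = 12527)
y + ((-2066 - 10385) + 11162) = 12527 + ((-2066 - 10385) + 11162) = 12527 + (-12451 + 11162) = 12527 - 1289 = 11238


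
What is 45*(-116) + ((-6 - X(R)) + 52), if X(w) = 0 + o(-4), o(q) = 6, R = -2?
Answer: -5180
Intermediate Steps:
X(w) = 6 (X(w) = 0 + 6 = 6)
45*(-116) + ((-6 - X(R)) + 52) = 45*(-116) + ((-6 - 1*6) + 52) = -5220 + ((-6 - 6) + 52) = -5220 + (-12 + 52) = -5220 + 40 = -5180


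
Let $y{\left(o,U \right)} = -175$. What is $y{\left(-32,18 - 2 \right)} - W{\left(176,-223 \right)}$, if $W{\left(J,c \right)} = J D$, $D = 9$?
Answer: $-1759$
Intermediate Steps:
$W{\left(J,c \right)} = 9 J$ ($W{\left(J,c \right)} = J 9 = 9 J$)
$y{\left(-32,18 - 2 \right)} - W{\left(176,-223 \right)} = -175 - 9 \cdot 176 = -175 - 1584 = -1759$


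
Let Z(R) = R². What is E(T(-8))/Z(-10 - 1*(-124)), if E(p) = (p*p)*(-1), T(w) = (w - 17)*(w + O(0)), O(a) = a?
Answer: -10000/3249 ≈ -3.0779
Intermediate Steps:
T(w) = w*(-17 + w) (T(w) = (w - 17)*(w + 0) = (-17 + w)*w = w*(-17 + w))
E(p) = -p² (E(p) = p²*(-1) = -p²)
E(T(-8))/Z(-10 - 1*(-124)) = (-(-8*(-17 - 8))²)/((-10 - 1*(-124))²) = (-(-8*(-25))²)/((-10 + 124)²) = (-1*200²)/(114²) = -1*40000/12996 = -40000*1/12996 = -10000/3249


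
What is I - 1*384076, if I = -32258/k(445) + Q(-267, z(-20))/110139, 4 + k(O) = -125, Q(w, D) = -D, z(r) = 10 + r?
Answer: -1817790813868/4735977 ≈ -3.8383e+5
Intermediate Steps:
k(O) = -129 (k(O) = -4 - 125 = -129)
I = 1184288384/4735977 (I = -32258/(-129) - (10 - 20)/110139 = -32258*(-1/129) - 1*(-10)*(1/110139) = 32258/129 + 10*(1/110139) = 32258/129 + 10/110139 = 1184288384/4735977 ≈ 250.06)
I - 1*384076 = 1184288384/4735977 - 1*384076 = 1184288384/4735977 - 384076 = -1817790813868/4735977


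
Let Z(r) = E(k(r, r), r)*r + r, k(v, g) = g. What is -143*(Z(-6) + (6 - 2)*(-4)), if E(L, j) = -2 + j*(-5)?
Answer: 27170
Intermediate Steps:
E(L, j) = -2 - 5*j
Z(r) = r + r*(-2 - 5*r) (Z(r) = (-2 - 5*r)*r + r = r*(-2 - 5*r) + r = r + r*(-2 - 5*r))
-143*(Z(-6) + (6 - 2)*(-4)) = -143*(-1*(-6)*(1 + 5*(-6)) + (6 - 2)*(-4)) = -143*(-1*(-6)*(1 - 30) + 4*(-4)) = -143*(-1*(-6)*(-29) - 16) = -143*(-174 - 16) = -143*(-190) = 27170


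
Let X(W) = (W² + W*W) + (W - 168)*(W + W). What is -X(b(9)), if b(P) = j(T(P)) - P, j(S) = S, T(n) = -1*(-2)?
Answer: -2548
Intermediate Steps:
T(n) = 2
b(P) = 2 - P
X(W) = 2*W² + 2*W*(-168 + W) (X(W) = (W² + W²) + (-168 + W)*(2*W) = 2*W² + 2*W*(-168 + W))
-X(b(9)) = -4*(2 - 1*9)*(-84 + (2 - 1*9)) = -4*(2 - 9)*(-84 + (2 - 9)) = -4*(-7)*(-84 - 7) = -4*(-7)*(-91) = -1*2548 = -2548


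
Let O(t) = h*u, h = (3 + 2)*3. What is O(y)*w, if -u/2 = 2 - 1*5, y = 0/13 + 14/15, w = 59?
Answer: 5310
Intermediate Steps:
y = 14/15 (y = 0*(1/13) + 14*(1/15) = 0 + 14/15 = 14/15 ≈ 0.93333)
h = 15 (h = 5*3 = 15)
u = 6 (u = -2*(2 - 1*5) = -2*(2 - 5) = -2*(-3) = 6)
O(t) = 90 (O(t) = 15*6 = 90)
O(y)*w = 90*59 = 5310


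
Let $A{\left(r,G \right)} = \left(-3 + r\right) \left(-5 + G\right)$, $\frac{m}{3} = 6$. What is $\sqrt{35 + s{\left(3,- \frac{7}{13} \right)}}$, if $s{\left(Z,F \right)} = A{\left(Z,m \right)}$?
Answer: $\sqrt{35} \approx 5.9161$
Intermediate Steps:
$m = 18$ ($m = 3 \cdot 6 = 18$)
$A{\left(r,G \right)} = \left(-5 + G\right) \left(-3 + r\right)$
$s{\left(Z,F \right)} = -39 + 13 Z$ ($s{\left(Z,F \right)} = 15 - 5 Z - 54 + 18 Z = -39 + 13 Z$)
$\sqrt{35 + s{\left(3,- \frac{7}{13} \right)}} = \sqrt{35 + \left(-39 + 13 \cdot 3\right)} = \sqrt{35 + \left(-39 + 39\right)} = \sqrt{35 + 0} = \sqrt{35}$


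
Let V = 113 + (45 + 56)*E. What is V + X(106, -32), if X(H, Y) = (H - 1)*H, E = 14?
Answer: 12657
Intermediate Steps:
X(H, Y) = H*(-1 + H) (X(H, Y) = (-1 + H)*H = H*(-1 + H))
V = 1527 (V = 113 + (45 + 56)*14 = 113 + 101*14 = 113 + 1414 = 1527)
V + X(106, -32) = 1527 + 106*(-1 + 106) = 1527 + 106*105 = 1527 + 11130 = 12657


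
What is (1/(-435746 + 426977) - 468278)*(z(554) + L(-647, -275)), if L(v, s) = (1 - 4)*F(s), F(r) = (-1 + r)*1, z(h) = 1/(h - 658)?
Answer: -353600163943913/911976 ≈ -3.8773e+8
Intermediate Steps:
z(h) = 1/(-658 + h)
F(r) = -1 + r
L(v, s) = 3 - 3*s (L(v, s) = (1 - 4)*(-1 + s) = -3*(-1 + s) = 3 - 3*s)
(1/(-435746 + 426977) - 468278)*(z(554) + L(-647, -275)) = (1/(-435746 + 426977) - 468278)*(1/(-658 + 554) + (3 - 3*(-275))) = (1/(-8769) - 468278)*(1/(-104) + (3 + 825)) = (-1/8769 - 468278)*(-1/104 + 828) = -4106329783/8769*86111/104 = -353600163943913/911976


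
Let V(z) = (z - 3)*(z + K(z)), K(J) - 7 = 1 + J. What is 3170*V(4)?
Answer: 50720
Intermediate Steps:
K(J) = 8 + J (K(J) = 7 + (1 + J) = 8 + J)
V(z) = (-3 + z)*(8 + 2*z) (V(z) = (z - 3)*(z + (8 + z)) = (-3 + z)*(8 + 2*z))
3170*V(4) = 3170*(-24 + 2*4 + 2*4²) = 3170*(-24 + 8 + 2*16) = 3170*(-24 + 8 + 32) = 3170*16 = 50720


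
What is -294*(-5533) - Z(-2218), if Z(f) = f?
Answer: 1628920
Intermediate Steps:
-294*(-5533) - Z(-2218) = -294*(-5533) - 1*(-2218) = 1626702 + 2218 = 1628920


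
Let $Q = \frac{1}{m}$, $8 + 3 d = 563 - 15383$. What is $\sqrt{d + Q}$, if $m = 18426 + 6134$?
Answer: $\frac{i \sqrt{1677028992585}}{18420} \approx 70.304 i$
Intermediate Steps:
$m = 24560$
$d = - \frac{14828}{3}$ ($d = - \frac{8}{3} + \frac{563 - 15383}{3} = - \frac{8}{3} + \frac{1}{3} \left(-14820\right) = - \frac{8}{3} - 4940 = - \frac{14828}{3} \approx -4942.7$)
$Q = \frac{1}{24560} \approx 4.0717 \cdot 10^{-5}$
$\sqrt{d + Q} = \sqrt{- \frac{14828}{3} + \frac{1}{24560}} = \sqrt{- \frac{364175677}{73680}} = \frac{i \sqrt{1677028992585}}{18420}$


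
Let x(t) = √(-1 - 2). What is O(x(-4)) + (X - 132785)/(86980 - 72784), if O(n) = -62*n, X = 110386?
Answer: -1723/1092 - 62*I*√3 ≈ -1.5778 - 107.39*I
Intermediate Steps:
x(t) = I*√3 (x(t) = √(-3) = I*√3)
O(x(-4)) + (X - 132785)/(86980 - 72784) = -62*I*√3 + (110386 - 132785)/(86980 - 72784) = -62*I*√3 - 22399/14196 = -62*I*√3 - 22399*1/14196 = -62*I*√3 - 1723/1092 = -1723/1092 - 62*I*√3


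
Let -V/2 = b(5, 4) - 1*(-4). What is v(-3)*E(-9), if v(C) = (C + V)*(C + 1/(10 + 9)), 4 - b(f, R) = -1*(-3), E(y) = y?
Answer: -6552/19 ≈ -344.84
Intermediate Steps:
b(f, R) = 1 (b(f, R) = 4 - (-1)*(-3) = 4 - 1*3 = 4 - 3 = 1)
V = -10 (V = -2*(1 - 1*(-4)) = -2*(1 + 4) = -2*5 = -10)
v(C) = (-10 + C)*(1/19 + C) (v(C) = (C - 10)*(C + 1/(10 + 9)) = (-10 + C)*(C + 1/19) = (-10 + C)*(1/19 + C))
v(-3)*E(-9) = (-10/19 + (-3)² - 189/19*(-3))*(-9) = (-10/19 + 9 + 567/19)*(-9) = (728/19)*(-9) = -6552/19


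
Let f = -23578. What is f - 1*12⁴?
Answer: -44314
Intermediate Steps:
f - 1*12⁴ = -23578 - 1*12⁴ = -23578 - 1*20736 = -23578 - 20736 = -44314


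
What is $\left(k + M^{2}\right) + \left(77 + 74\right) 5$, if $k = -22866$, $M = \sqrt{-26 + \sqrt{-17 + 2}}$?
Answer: $-22137 + i \sqrt{15} \approx -22137.0 + 3.873 i$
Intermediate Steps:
$M = \sqrt{-26 + i \sqrt{15}}$ ($M = \sqrt{-26 + \sqrt{-15}} = \sqrt{-26 + i \sqrt{15}} \approx 0.37873 + 5.1131 i$)
$\left(k + M^{2}\right) + \left(77 + 74\right) 5 = \left(-22866 + \left(\sqrt{-26 + i \sqrt{15}}\right)^{2}\right) + \left(77 + 74\right) 5 = \left(-22866 - \left(26 - i \sqrt{15}\right)\right) + 151 \cdot 5 = \left(-22892 + i \sqrt{15}\right) + 755 = -22137 + i \sqrt{15}$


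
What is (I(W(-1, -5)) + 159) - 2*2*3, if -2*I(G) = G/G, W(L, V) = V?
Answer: 293/2 ≈ 146.50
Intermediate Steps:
I(G) = -½ (I(G) = -G/(2*G) = -½*1 = -½)
(I(W(-1, -5)) + 159) - 2*2*3 = (-½ + 159) - 2*2*3 = 317/2 - 4*3 = 317/2 - 12 = 293/2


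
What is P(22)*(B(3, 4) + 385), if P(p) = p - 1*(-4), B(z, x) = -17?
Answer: 9568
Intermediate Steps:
P(p) = 4 + p (P(p) = p + 4 = 4 + p)
P(22)*(B(3, 4) + 385) = (4 + 22)*(-17 + 385) = 26*368 = 9568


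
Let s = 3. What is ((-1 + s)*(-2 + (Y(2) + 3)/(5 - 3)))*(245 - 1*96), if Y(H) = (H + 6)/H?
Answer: 447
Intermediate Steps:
Y(H) = (6 + H)/H
((-1 + s)*(-2 + (Y(2) + 3)/(5 - 3)))*(245 - 1*96) = ((-1 + 3)*(-2 + ((6 + 2)/2 + 3)/(5 - 3)))*(245 - 1*96) = (2*(-2 + ((½)*8 + 3)/2))*(245 - 96) = (2*(-2 + (4 + 3)*(½)))*149 = (2*(-2 + 7*(½)))*149 = (2*(-2 + 7/2))*149 = (2*(3/2))*149 = 3*149 = 447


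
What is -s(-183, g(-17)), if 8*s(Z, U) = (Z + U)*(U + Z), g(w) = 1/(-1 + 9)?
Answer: -2140369/512 ≈ -4180.4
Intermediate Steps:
g(w) = 1/8
s(Z, U) = (U + Z)**2/8 (s(Z, U) = ((Z + U)*(U + Z))/8 = ((U + Z)*(U + Z))/8 = (U + Z)**2/8)
-s(-183, g(-17)) = -(1/8 - 183)**2/8 = -(-1463/8)**2/8 = -2140369/(8*64) = -1*2140369/512 = -2140369/512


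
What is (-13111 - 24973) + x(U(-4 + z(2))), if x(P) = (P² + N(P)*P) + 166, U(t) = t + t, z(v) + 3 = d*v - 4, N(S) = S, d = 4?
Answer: -37846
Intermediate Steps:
z(v) = -7 + 4*v (z(v) = -3 + (4*v - 4) = -3 + (-4 + 4*v) = -7 + 4*v)
U(t) = 2*t
x(P) = 166 + 2*P² (x(P) = (P² + P*P) + 166 = (P² + P²) + 166 = 2*P² + 166 = 166 + 2*P²)
(-13111 - 24973) + x(U(-4 + z(2))) = (-13111 - 24973) + (166 + 2*(2*(-4 + (-7 + 4*2)))²) = -38084 + (166 + 2*(2*(-4 + (-7 + 8)))²) = -38084 + (166 + 2*(2*(-4 + 1))²) = -38084 + (166 + 2*(2*(-3))²) = -38084 + (166 + 2*(-6)²) = -38084 + (166 + 2*36) = -38084 + (166 + 72) = -38084 + 238 = -37846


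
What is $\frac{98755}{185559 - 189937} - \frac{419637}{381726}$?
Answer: $- \frac{3294543493}{139266369} \approx -23.656$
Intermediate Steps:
$\frac{98755}{185559 - 189937} - \frac{419637}{381726} = \frac{98755}{185559 - 189937} - \frac{139879}{127242} = \frac{98755}{-4378} - \frac{139879}{127242} = 98755 \left(- \frac{1}{4378}\right) - \frac{139879}{127242} = - \frac{98755}{4378} - \frac{139879}{127242} = - \frac{3294543493}{139266369}$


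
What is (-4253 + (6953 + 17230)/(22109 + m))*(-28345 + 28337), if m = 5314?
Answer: 103649632/3047 ≈ 34017.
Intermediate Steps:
(-4253 + (6953 + 17230)/(22109 + m))*(-28345 + 28337) = (-4253 + (6953 + 17230)/(22109 + 5314))*(-28345 + 28337) = (-4253 + 24183/27423)*(-8) = (-4253 + 24183*(1/27423))*(-8) = (-4253 + 2687/3047)*(-8) = -12956204/3047*(-8) = 103649632/3047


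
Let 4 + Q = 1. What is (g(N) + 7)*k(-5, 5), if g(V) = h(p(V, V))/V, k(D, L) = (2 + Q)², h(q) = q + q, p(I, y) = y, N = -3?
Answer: 9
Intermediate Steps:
Q = -3 (Q = -4 + 1 = -3)
h(q) = 2*q
k(D, L) = 1 (k(D, L) = (2 - 3)² = (-1)² = 1)
g(V) = 2 (g(V) = (2*V)/V = 2)
(g(N) + 7)*k(-5, 5) = (2 + 7)*1 = 9*1 = 9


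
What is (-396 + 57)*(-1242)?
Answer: 421038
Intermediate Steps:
(-396 + 57)*(-1242) = -339*(-1242) = 421038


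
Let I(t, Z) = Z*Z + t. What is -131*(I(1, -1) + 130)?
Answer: -17292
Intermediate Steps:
I(t, Z) = t + Z**2 (I(t, Z) = Z**2 + t = t + Z**2)
-131*(I(1, -1) + 130) = -131*((1 + (-1)**2) + 130) = -131*((1 + 1) + 130) = -131*(2 + 130) = -131*132 = -17292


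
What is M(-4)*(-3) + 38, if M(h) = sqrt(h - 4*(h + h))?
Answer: 38 - 6*sqrt(7) ≈ 22.125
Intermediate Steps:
M(h) = sqrt(7)*sqrt(-h) (M(h) = sqrt(h - 8*h) = sqrt(-7*h) = sqrt(7)*sqrt(-h))
M(-4)*(-3) + 38 = (sqrt(7)*sqrt(-1*(-4)))*(-3) + 38 = (sqrt(7)*sqrt(4))*(-3) + 38 = (sqrt(7)*2)*(-3) + 38 = (2*sqrt(7))*(-3) + 38 = -6*sqrt(7) + 38 = 38 - 6*sqrt(7)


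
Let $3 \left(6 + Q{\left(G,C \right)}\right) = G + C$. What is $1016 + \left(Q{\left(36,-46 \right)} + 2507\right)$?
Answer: $\frac{10541}{3} \approx 3513.7$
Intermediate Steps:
$Q{\left(G,C \right)} = -6 + \frac{C}{3} + \frac{G}{3}$ ($Q{\left(G,C \right)} = -6 + \frac{G + C}{3} = -6 + \frac{C + G}{3} = -6 + \left(\frac{C}{3} + \frac{G}{3}\right) = -6 + \frac{C}{3} + \frac{G}{3}$)
$1016 + \left(Q{\left(36,-46 \right)} + 2507\right) = 1016 + \left(\left(-6 + \frac{1}{3} \left(-46\right) + \frac{1}{3} \cdot 36\right) + 2507\right) = 1016 + \left(\left(-6 - \frac{46}{3} + 12\right) + 2507\right) = 1016 + \left(- \frac{28}{3} + 2507\right) = 1016 + \frac{7493}{3} = \frac{10541}{3}$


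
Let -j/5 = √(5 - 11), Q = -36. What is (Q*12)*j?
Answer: 2160*I*√6 ≈ 5290.9*I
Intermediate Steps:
j = -5*I*√6 (j = -5*√(5 - 11) = -5*I*√6 ≈ -12.247*I)
(Q*12)*j = (-36*12)*(-5*I*√6) = -(-2160)*I*√6 = 2160*I*√6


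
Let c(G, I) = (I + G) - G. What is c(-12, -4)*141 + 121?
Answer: -443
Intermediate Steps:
c(G, I) = I (c(G, I) = (G + I) - G = I)
c(-12, -4)*141 + 121 = -4*141 + 121 = -564 + 121 = -443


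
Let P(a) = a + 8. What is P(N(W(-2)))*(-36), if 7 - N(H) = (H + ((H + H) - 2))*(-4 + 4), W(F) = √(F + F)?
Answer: -540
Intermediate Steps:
W(F) = √2*√F (W(F) = √(2*F) = √2*√F)
N(H) = 7 (N(H) = 7 - (H + ((H + H) - 2))*(-4 + 4) = 7 - (H + (2*H - 2))*0 = 7 - (H + (-2 + 2*H))*0 = 7 - (-2 + 3*H)*0 = 7 - 1*0 = 7 + 0 = 7)
P(a) = 8 + a
P(N(W(-2)))*(-36) = (8 + 7)*(-36) = 15*(-36) = -540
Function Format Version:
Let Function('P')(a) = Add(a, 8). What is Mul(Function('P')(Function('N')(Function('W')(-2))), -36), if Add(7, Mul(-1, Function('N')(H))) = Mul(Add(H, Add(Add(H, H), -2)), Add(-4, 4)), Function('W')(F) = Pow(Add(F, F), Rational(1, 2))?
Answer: -540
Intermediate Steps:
Function('W')(F) = Mul(Pow(2, Rational(1, 2)), Pow(F, Rational(1, 2))) (Function('W')(F) = Pow(Mul(2, F), Rational(1, 2)) = Mul(Pow(2, Rational(1, 2)), Pow(F, Rational(1, 2))))
Function('N')(H) = 7 (Function('N')(H) = Add(7, Mul(-1, Mul(Add(H, Add(Add(H, H), -2)), Add(-4, 4)))) = Add(7, Mul(-1, Mul(Add(H, Add(Mul(2, H), -2)), 0))) = Add(7, Mul(-1, Mul(Add(H, Add(-2, Mul(2, H))), 0))) = Add(7, Mul(-1, Mul(Add(-2, Mul(3, H)), 0))) = Add(7, Mul(-1, 0)) = Add(7, 0) = 7)
Function('P')(a) = Add(8, a)
Mul(Function('P')(Function('N')(Function('W')(-2))), -36) = Mul(Add(8, 7), -36) = Mul(15, -36) = -540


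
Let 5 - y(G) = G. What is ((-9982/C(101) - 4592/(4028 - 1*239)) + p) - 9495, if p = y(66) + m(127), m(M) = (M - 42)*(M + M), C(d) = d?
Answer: 4566993836/382689 ≈ 11934.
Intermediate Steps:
y(G) = 5 - G
m(M) = 2*M*(-42 + M) (m(M) = (-42 + M)*(2*M) = 2*M*(-42 + M))
p = 21529 (p = (5 - 1*66) + 2*127*(-42 + 127) = (5 - 66) + 2*127*85 = -61 + 21590 = 21529)
((-9982/C(101) - 4592/(4028 - 1*239)) + p) - 9495 = ((-9982/101 - 4592/(4028 - 1*239)) + 21529) - 9495 = ((-9982*1/101 - 4592/(4028 - 239)) + 21529) - 9495 = ((-9982/101 - 4592/3789) + 21529) - 9495 = (-38285590/382689 + 21529) - 9495 = 8200625891/382689 - 9495 = 4566993836/382689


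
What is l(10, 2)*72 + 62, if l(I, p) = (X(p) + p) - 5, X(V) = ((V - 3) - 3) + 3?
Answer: -226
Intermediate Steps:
X(V) = -3 + V (X(V) = ((-3 + V) - 3) + 3 = (-6 + V) + 3 = -3 + V)
l(I, p) = -8 + 2*p (l(I, p) = ((-3 + p) + p) - 5 = (-3 + 2*p) - 5 = -8 + 2*p)
l(10, 2)*72 + 62 = (-8 + 2*2)*72 + 62 = (-8 + 4)*72 + 62 = -4*72 + 62 = -288 + 62 = -226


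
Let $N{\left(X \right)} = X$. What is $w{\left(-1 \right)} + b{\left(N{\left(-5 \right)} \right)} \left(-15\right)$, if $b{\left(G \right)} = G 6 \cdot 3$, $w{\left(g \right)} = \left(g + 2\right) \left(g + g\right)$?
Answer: $1348$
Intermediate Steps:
$w{\left(g \right)} = 2 g \left(2 + g\right)$ ($w{\left(g \right)} = \left(2 + g\right) 2 g = 2 g \left(2 + g\right)$)
$b{\left(G \right)} = 18 G$ ($b{\left(G \right)} = 6 G 3 = 18 G$)
$w{\left(-1 \right)} + b{\left(N{\left(-5 \right)} \right)} \left(-15\right) = 2 \left(-1\right) \left(2 - 1\right) + 18 \left(-5\right) \left(-15\right) = 2 \left(-1\right) 1 - -1350 = -2 + 1350 = 1348$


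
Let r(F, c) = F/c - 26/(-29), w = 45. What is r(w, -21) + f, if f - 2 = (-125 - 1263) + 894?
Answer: -100129/203 ≈ -493.25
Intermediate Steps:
r(F, c) = 26/29 + F/c (r(F, c) = F/c - 26*(-1/29) = F/c + 26/29 = 26/29 + F/c)
f = -492 (f = 2 + ((-125 - 1263) + 894) = 2 + (-1388 + 894) = 2 - 494 = -492)
r(w, -21) + f = (26/29 + 45/(-21)) - 492 = (26/29 + 45*(-1/21)) - 492 = (26/29 - 15/7) - 492 = -253/203 - 492 = -100129/203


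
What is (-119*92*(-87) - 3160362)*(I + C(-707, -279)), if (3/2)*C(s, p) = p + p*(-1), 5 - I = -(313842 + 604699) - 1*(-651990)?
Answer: -588525260616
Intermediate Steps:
I = 266556 (I = 5 - (-(313842 + 604699) - 1*(-651990)) = 5 - (-1*918541 + 651990) = 5 - (-918541 + 651990) = 5 - 1*(-266551) = 5 + 266551 = 266556)
C(s, p) = 0 (C(s, p) = 2*(p + p*(-1))/3 = 2*(p - p)/3 = (⅔)*0 = 0)
(-119*92*(-87) - 3160362)*(I + C(-707, -279)) = (-119*92*(-87) - 3160362)*(266556 + 0) = (-10948*(-87) - 3160362)*266556 = (952476 - 3160362)*266556 = -2207886*266556 = -588525260616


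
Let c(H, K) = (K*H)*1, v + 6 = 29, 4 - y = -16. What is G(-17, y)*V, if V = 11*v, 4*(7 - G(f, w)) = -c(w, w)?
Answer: 27071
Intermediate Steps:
y = 20 (y = 4 - 1*(-16) = 4 + 16 = 20)
v = 23 (v = -6 + 29 = 23)
c(H, K) = H*K (c(H, K) = (H*K)*1 = H*K)
G(f, w) = 7 + w²/4 (G(f, w) = 7 - (-1)*w*w/4 = 7 - (-1)*w²/4 = 7 + w²/4)
V = 253 (V = 11*23 = 253)
G(-17, y)*V = (7 + (¼)*20²)*253 = (7 + (¼)*400)*253 = (7 + 100)*253 = 107*253 = 27071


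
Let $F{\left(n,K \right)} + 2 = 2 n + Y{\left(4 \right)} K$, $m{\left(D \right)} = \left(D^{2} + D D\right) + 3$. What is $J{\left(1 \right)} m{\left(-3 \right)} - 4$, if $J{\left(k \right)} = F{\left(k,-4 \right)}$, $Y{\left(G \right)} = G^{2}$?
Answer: $-1348$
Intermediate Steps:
$m{\left(D \right)} = 3 + 2 D^{2}$ ($m{\left(D \right)} = \left(D^{2} + D^{2}\right) + 3 = 2 D^{2} + 3 = 3 + 2 D^{2}$)
$F{\left(n,K \right)} = -2 + 2 n + 16 K$ ($F{\left(n,K \right)} = -2 + \left(2 n + 4^{2} K\right) = -2 + \left(2 n + 16 K\right) = -2 + 2 n + 16 K$)
$J{\left(k \right)} = -66 + 2 k$ ($J{\left(k \right)} = -2 + 2 k + 16 \left(-4\right) = -2 + 2 k - 64 = -66 + 2 k$)
$J{\left(1 \right)} m{\left(-3 \right)} - 4 = \left(-66 + 2 \cdot 1\right) \left(3 + 2 \left(-3\right)^{2}\right) - 4 = \left(-66 + 2\right) \left(3 + 2 \cdot 9\right) - 4 = - 64 \left(3 + 18\right) - 4 = \left(-64\right) 21 - 4 = -1344 - 4 = -1348$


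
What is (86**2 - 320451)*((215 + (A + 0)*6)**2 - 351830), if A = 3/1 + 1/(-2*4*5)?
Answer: 7453485860461/80 ≈ 9.3169e+10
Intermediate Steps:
A = 119/40 (A = 3*1 + 1/(-8*5) = 3 + 1/(-40) = 3 + 1*(-1/40) = 3 - 1/40 = 119/40 ≈ 2.9750)
(86**2 - 320451)*((215 + (A + 0)*6)**2 - 351830) = (86**2 - 320451)*((215 + (119/40 + 0)*6)**2 - 351830) = (7396 - 320451)*((215 + (119/40)*6)**2 - 351830) = -313055*((215 + 357/20)**2 - 351830) = -313055*((4657/20)**2 - 351830) = -313055*(21687649/400 - 351830) = -313055*(-119044351/400) = 7453485860461/80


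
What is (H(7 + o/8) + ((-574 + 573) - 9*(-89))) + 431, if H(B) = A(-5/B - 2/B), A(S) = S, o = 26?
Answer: 50443/41 ≈ 1230.3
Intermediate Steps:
H(B) = -7/B (H(B) = -5/B - 2/B = -7/B)
(H(7 + o/8) + ((-574 + 573) - 9*(-89))) + 431 = (-7/(7 + 26/8) + ((-574 + 573) - 9*(-89))) + 431 = (-7/(7 + 26*(⅛)) + (-1 + 801)) + 431 = (-7/(7 + 13/4) + 800) + 431 = (-7/41/4 + 800) + 431 = (-7*4/41 + 800) + 431 = (-28/41 + 800) + 431 = 32772/41 + 431 = 50443/41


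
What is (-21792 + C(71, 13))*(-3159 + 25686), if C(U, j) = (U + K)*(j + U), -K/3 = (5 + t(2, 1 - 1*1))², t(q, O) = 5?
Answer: -924237756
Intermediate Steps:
K = -300 (K = -3*(5 + 5)² = -3*10² = -3*100 = -300)
C(U, j) = (-300 + U)*(U + j) (C(U, j) = (U - 300)*(j + U) = (-300 + U)*(U + j))
(-21792 + C(71, 13))*(-3159 + 25686) = (-21792 + (71² - 300*71 - 300*13 + 71*13))*(-3159 + 25686) = (-21792 + (5041 - 21300 - 3900 + 923))*22527 = (-21792 - 19236)*22527 = -41028*22527 = -924237756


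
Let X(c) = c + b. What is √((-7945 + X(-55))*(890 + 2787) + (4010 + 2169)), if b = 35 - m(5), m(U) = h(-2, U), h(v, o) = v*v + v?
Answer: 4*I*√1830530 ≈ 5411.9*I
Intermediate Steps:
h(v, o) = v + v² (h(v, o) = v² + v = v + v²)
m(U) = 2 (m(U) = -2*(1 - 2) = -2*(-1) = 2)
b = 33 (b = 35 - 1*2 = 35 - 2 = 33)
X(c) = 33 + c (X(c) = c + 33 = 33 + c)
√((-7945 + X(-55))*(890 + 2787) + (4010 + 2169)) = √((-7945 + (33 - 55))*(890 + 2787) + (4010 + 2169)) = √((-7945 - 22)*3677 + 6179) = √(-7967*3677 + 6179) = √(-29294659 + 6179) = √(-29288480) = 4*I*√1830530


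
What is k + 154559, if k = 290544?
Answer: 445103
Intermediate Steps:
k + 154559 = 290544 + 154559 = 445103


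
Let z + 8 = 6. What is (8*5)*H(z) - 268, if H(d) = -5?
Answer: -468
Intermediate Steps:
z = -2 (z = -8 + 6 = -2)
(8*5)*H(z) - 268 = (8*5)*(-5) - 268 = 40*(-5) - 268 = -200 - 268 = -468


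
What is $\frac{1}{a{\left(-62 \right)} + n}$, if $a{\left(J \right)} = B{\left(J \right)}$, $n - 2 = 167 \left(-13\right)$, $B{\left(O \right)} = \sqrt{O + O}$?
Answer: $- \frac{2169}{4704685} - \frac{2 i \sqrt{31}}{4704685} \approx -0.00046103 - 2.3669 \cdot 10^{-6} i$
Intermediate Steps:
$B{\left(O \right)} = \sqrt{2} \sqrt{O}$ ($B{\left(O \right)} = \sqrt{2 O} = \sqrt{2} \sqrt{O}$)
$n = -2169$ ($n = 2 + 167 \left(-13\right) = 2 - 2171 = -2169$)
$a{\left(J \right)} = \sqrt{2} \sqrt{J}$
$\frac{1}{a{\left(-62 \right)} + n} = \frac{1}{\sqrt{2} \sqrt{-62} - 2169} = \frac{1}{\sqrt{2} i \sqrt{62} - 2169} = \frac{1}{2 i \sqrt{31} - 2169} = \frac{1}{-2169 + 2 i \sqrt{31}}$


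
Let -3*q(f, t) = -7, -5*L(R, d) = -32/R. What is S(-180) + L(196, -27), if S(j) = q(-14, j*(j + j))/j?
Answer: 521/26460 ≈ 0.019690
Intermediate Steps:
L(R, d) = 32/(5*R) (L(R, d) = -(-32)/(5*R) = 32/(5*R))
q(f, t) = 7/3 (q(f, t) = -1/3*(-7) = 7/3)
S(j) = 7/(3*j)
S(-180) + L(196, -27) = (7/3)/(-180) + (32/5)/196 = (7/3)*(-1/180) + (32/5)*(1/196) = -7/540 + 8/245 = 521/26460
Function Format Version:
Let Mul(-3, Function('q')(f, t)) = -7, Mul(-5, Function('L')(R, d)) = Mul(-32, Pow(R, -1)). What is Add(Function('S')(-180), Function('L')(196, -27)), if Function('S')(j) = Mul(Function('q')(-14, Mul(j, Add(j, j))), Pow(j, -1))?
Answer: Rational(521, 26460) ≈ 0.019690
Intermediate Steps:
Function('L')(R, d) = Mul(Rational(32, 5), Pow(R, -1)) (Function('L')(R, d) = Mul(Rational(-1, 5), Mul(-32, Pow(R, -1))) = Mul(Rational(32, 5), Pow(R, -1)))
Function('q')(f, t) = Rational(7, 3) (Function('q')(f, t) = Mul(Rational(-1, 3), -7) = Rational(7, 3))
Function('S')(j) = Mul(Rational(7, 3), Pow(j, -1))
Add(Function('S')(-180), Function('L')(196, -27)) = Add(Mul(Rational(7, 3), Pow(-180, -1)), Mul(Rational(32, 5), Pow(196, -1))) = Add(Mul(Rational(7, 3), Rational(-1, 180)), Mul(Rational(32, 5), Rational(1, 196))) = Add(Rational(-7, 540), Rational(8, 245)) = Rational(521, 26460)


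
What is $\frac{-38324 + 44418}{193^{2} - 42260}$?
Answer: $- \frac{6094}{5011} \approx -1.2161$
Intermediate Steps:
$\frac{-38324 + 44418}{193^{2} - 42260} = \frac{6094}{37249 - 42260} = \frac{6094}{-5011} = 6094 \left(- \frac{1}{5011}\right) = - \frac{6094}{5011}$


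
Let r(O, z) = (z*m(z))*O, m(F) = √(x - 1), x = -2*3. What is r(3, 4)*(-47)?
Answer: -564*I*√7 ≈ -1492.2*I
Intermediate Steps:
x = -6
m(F) = I*√7 (m(F) = √(-6 - 1) = √(-7) = I*√7)
r(O, z) = I*O*z*√7 (r(O, z) = (z*(I*√7))*O = (I*z*√7)*O = I*O*z*√7)
r(3, 4)*(-47) = (I*3*4*√7)*(-47) = (12*I*√7)*(-47) = -564*I*√7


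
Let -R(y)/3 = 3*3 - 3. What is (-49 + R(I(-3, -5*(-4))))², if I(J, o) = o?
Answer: 4489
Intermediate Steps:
R(y) = -18 (R(y) = -3*(3*3 - 3) = -3*(9 - 3) = -3*6 = -18)
(-49 + R(I(-3, -5*(-4))))² = (-49 - 18)² = (-67)² = 4489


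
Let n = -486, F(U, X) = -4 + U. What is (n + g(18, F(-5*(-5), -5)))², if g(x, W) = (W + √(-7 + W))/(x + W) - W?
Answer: (19752 - √14)²/1521 ≈ 2.5641e+5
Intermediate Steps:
g(x, W) = -W + (W + √(-7 + W))/(W + x) (g(x, W) = (W + √(-7 + W))/(W + x) - W = -W + (W + √(-7 + W))/(W + x))
(n + g(18, F(-5*(-5), -5)))² = (-486 + ((-4 - 5*(-5)) + √(-7 + (-4 - 5*(-5))) - (-4 - 5*(-5))² - 1*(-4 - 5*(-5))*18)/((-4 - 5*(-5)) + 18))² = (-486 + ((-4 + 25) + √(-7 + (-4 + 25)) - (-4 + 25)² - 1*(-4 + 25)*18)/((-4 + 25) + 18))² = (-486 + (21 + √(-7 + 21) - 1*21² - 1*21*18)/(21 + 18))² = (-486 + (21 + √14 - 1*441 - 378)/39)² = (-486 + (21 + √14 - 441 - 378)/39)² = (-486 + (-798 + √14)/39)² = (-486 + (-266/13 + √14/39))² = (-6584/13 + √14/39)²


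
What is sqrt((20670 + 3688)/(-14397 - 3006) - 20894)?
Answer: 4*I*sqrt(395529553995)/17403 ≈ 144.55*I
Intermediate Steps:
sqrt((20670 + 3688)/(-14397 - 3006) - 20894) = sqrt(24358/(-17403) - 20894) = sqrt(24358*(-1/17403) - 20894) = sqrt(-24358/17403 - 20894) = sqrt(-363642640/17403) = 4*I*sqrt(395529553995)/17403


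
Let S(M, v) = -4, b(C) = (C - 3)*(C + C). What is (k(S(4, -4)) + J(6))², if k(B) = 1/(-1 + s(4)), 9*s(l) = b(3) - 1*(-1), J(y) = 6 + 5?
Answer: 6241/64 ≈ 97.516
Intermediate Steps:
b(C) = 2*C*(-3 + C) (b(C) = (-3 + C)*(2*C) = 2*C*(-3 + C))
J(y) = 11
s(l) = ⅑ (s(l) = (2*3*(-3 + 3) - 1*(-1))/9 = (2*3*0 + 1)/9 = (0 + 1)/9 = (⅑)*1 = ⅑)
k(B) = -9/8 (k(B) = 1/(-1 + ⅑) = 1/(-8/9) = -9/8)
(k(S(4, -4)) + J(6))² = (-9/8 + 11)² = (79/8)² = 6241/64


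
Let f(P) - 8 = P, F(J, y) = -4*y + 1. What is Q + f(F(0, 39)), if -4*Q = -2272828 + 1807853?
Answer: 464387/4 ≈ 1.1610e+5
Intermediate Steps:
Q = 464975/4 (Q = -(-2272828 + 1807853)/4 = -1/4*(-464975) = 464975/4 ≈ 1.1624e+5)
F(J, y) = 1 - 4*y
f(P) = 8 + P
Q + f(F(0, 39)) = 464975/4 + (8 + (1 - 4*39)) = 464975/4 + (8 + (1 - 156)) = 464975/4 + (8 - 155) = 464975/4 - 147 = 464387/4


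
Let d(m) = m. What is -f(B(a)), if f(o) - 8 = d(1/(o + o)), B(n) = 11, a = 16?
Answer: -177/22 ≈ -8.0455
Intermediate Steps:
f(o) = 8 + 1/(2*o) (f(o) = 8 + 1/(o + o) = 8 + 1/(2*o))
-f(B(a)) = -(8 + (½)/11) = -(8 + (½)*(1/11)) = -(8 + 1/22) = -1*177/22 = -177/22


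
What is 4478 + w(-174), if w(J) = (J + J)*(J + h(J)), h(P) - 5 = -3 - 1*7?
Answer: 66770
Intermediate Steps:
h(P) = -5 (h(P) = 5 + (-3 - 1*7) = 5 + (-3 - 7) = 5 - 10 = -5)
w(J) = 2*J*(-5 + J) (w(J) = (J + J)*(J - 5) = (2*J)*(-5 + J) = 2*J*(-5 + J))
4478 + w(-174) = 4478 + 2*(-174)*(-5 - 174) = 4478 + 2*(-174)*(-179) = 4478 + 62292 = 66770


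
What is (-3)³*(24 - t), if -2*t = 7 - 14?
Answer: -1107/2 ≈ -553.50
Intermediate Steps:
t = 7/2 (t = -(7 - 14)/2 = -½*(-7) = 7/2 ≈ 3.5000)
(-3)³*(24 - t) = (-3)³*(24 - 1*7/2) = -27*(24 - 7/2) = -27*41/2 = -1107/2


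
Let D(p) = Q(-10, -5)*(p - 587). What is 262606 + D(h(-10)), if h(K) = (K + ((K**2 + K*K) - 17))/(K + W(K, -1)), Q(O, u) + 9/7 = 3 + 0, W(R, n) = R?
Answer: 9155471/35 ≈ 2.6159e+5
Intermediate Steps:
Q(O, u) = 12/7 (Q(O, u) = -9/7 + (3 + 0) = -9/7 + 3 = 12/7)
h(K) = (-17 + K + 2*K**2)/(2*K) (h(K) = (K + ((K**2 + K*K) - 17))/(K + K) = (K + ((K**2 + K**2) - 17))/((2*K)) = (K + (2*K**2 - 17))*(1/(2*K)) = (K + (-17 + 2*K**2))*(1/(2*K)) = (-17 + K + 2*K**2)*(1/(2*K)) = (-17 + K + 2*K**2)/(2*K))
D(p) = -7044/7 + 12*p/7 (D(p) = 12*(p - 587)/7 = 12*(-587 + p)/7 = -7044/7 + 12*p/7)
262606 + D(h(-10)) = 262606 + (-7044/7 + 12*(1/2 - 10 - 17/2/(-10))/7) = 262606 + (-7044/7 + 12*(1/2 - 10 - 17/2*(-1/10))/7) = 262606 + (-7044/7 + 12*(1/2 - 10 + 17/20)/7) = 262606 + (-7044/7 + (12/7)*(-173/20)) = 262606 + (-7044/7 - 519/35) = 262606 - 35739/35 = 9155471/35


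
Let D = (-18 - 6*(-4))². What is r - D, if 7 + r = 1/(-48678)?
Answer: -2093155/48678 ≈ -43.000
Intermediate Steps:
D = 36 (D = (-18 + 24)² = 6² = 36)
r = -340747/48678 (r = -7 + 1/(-48678) = -7 - 1/48678 = -340747/48678 ≈ -7.0000)
r - D = -340747/48678 - 1*36 = -340747/48678 - 36 = -2093155/48678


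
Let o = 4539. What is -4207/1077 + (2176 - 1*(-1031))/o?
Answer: -5213878/1629501 ≈ -3.1997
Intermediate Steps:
-4207/1077 + (2176 - 1*(-1031))/o = -4207/1077 + (2176 - 1*(-1031))/4539 = -4207*1/1077 + (2176 + 1031)*(1/4539) = -4207/1077 + 3207*(1/4539) = -4207/1077 + 1069/1513 = -5213878/1629501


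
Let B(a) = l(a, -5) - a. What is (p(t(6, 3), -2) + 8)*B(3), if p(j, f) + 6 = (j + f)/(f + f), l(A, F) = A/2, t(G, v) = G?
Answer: -3/2 ≈ -1.5000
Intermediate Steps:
l(A, F) = A/2 (l(A, F) = A*(1/2) = A/2)
p(j, f) = -6 + (f + j)/(2*f) (p(j, f) = -6 + (j + f)/(f + f) = -6 + (f + j)/((2*f)) = -6 + (f + j)*(1/(2*f)) = -6 + (f + j)/(2*f))
B(a) = -a/2 (B(a) = a/2 - a = -a/2)
(p(t(6, 3), -2) + 8)*B(3) = ((1/2)*(6 - 11*(-2))/(-2) + 8)*(-1/2*3) = ((1/2)*(-1/2)*(6 + 22) + 8)*(-3/2) = ((1/2)*(-1/2)*28 + 8)*(-3/2) = (-7 + 8)*(-3/2) = 1*(-3/2) = -3/2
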